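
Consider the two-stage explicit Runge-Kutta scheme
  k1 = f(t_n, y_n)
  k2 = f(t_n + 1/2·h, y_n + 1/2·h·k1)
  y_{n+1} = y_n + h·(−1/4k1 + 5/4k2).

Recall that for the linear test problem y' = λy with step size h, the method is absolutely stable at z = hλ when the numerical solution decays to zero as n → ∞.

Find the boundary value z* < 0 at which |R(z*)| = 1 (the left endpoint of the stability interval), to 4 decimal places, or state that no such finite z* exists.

left endpoint -1.6000.

Test eqn y'=λy, z=hλ:
  k1=λy_n ⇒ h·k1=z·y_n;  k2=λ(1+1/2z)y_n ⇒ h·k2=z(1+1/2z)y_n
  y_{n+1}/y_n = 1 − 1/4z + 5/4z(1+1/2z) = 1 + z + 5/8z²
  R(z) = 1 + z + 5/8z².

Solve |R(x)|<1 on ℝ⁻.
x=-1.02: |R|=0.6302
R=1: x+5/8x²=0 ⇒ x=−8/5=-1.6000; min R=1−1/(4·5/8)=0.6000>−1
Confirm numerically:
  x=-1.446: |R|=0.86082 <1
  x=-1.121: |R|=0.66440 <1
  x=-1.084: |R|=0.65041 <1
  x=-0.915: |R|=0.60827 <1
  x=-1.769: |R|=1.18685 >1
  x=-1.626: |R|=1.02642 >1
Interval (-1.6000, 0).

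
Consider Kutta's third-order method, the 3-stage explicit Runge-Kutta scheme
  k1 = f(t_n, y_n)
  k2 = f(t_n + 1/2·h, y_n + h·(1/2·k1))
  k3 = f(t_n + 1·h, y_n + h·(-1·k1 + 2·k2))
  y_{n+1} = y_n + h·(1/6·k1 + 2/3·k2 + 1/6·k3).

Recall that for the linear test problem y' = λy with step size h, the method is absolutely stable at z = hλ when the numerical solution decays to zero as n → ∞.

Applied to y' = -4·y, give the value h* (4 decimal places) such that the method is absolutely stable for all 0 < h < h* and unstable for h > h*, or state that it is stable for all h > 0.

(-2.5127,0); λ=-4 ⇒ h* = 0.6282.

Test eqn y'=λy, z=hλ:
  order 3, 3-stage ⇒ R(z)=1+z+z^2/2+z^3/6
  (e.g. R(-0.57)=0.56158, |R|=0.56158)

Boundary: |R(x)|=1, x<0.
x=-0.57: |R|=0.5616
|R(-2.54)|=1.0454 |R(-2.16)|=0.5068 |R(-0.96)|=0.3533
Bisect:
  x_lo=-3.1943 |R|=2.5246  x_hi=-0.3392 |R|=0.7119
  mid=-1.76670 |R|=0.12513 →hi
  mid=-2.48048 |R|=0.94773 →hi
  mid=-2.83736 |R|=1.61914 →lo
  mid=-2.65892 |R|=1.25702 →lo
  mid=-2.56970 |R|=1.09613 →lo
  mid=-2.52509 |R|=1.02041 →lo
  mid=-2.50278 |R|=0.98369 →hi
  mid=-2.51393 |R|=1.00196 →lo
  mid=-2.50836 |R|=0.99280 →hi
  mid=-2.51115 |R|=0.99737 →hi
  ...
  [-2.51289,-2.51271] ⇒ x*=-2.5127
Interval (-2.5127, 0).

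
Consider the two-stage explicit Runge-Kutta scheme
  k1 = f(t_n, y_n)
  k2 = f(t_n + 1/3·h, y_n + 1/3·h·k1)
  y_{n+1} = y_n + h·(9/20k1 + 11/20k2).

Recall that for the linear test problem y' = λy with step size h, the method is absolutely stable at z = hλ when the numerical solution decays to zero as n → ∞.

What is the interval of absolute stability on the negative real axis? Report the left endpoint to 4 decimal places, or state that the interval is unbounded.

(-5.4545, 0).

On y'=λy, z=hλ:
  k1=λy_n ⇒ h·k1=z·y_n;  k2=λ(1+1/3z)y_n ⇒ h·k2=z(1+1/3z)y_n
  y_{n+1}/y_n = 1 + 9/20z + 11/20z(1+1/3z) = 1 + z + 11/60z²
  ⇒ R(z) = 1 + z + 11/60z².

Solve |R(x)|<1 on ℝ⁻.
x=-1.52: |R|=0.0964
R=1: x+11/60x²=0 ⇒ x=−60/11=-5.4545; min R=1−1/(4·11/60)=-0.3636>−1
Confirm numerically:
  x=-4.874: |R|=0.48124 <1
  x=-4.277: |R|=0.07667 <1
  x=-3.329: |R|=0.29726 <1
  x=-5.878: |R|=1.45633 >1
  x=-5.555: |R|=1.10230 >1
So |R|<1 on (-5.4545, 0).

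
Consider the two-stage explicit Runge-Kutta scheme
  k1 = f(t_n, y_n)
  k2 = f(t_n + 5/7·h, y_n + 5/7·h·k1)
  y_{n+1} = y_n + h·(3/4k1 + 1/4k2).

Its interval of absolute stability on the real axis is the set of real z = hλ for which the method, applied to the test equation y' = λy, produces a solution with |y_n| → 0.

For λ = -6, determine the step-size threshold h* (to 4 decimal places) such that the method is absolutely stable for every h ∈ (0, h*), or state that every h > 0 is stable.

(-5.6000,0); λ=-6 ⇒ h* = (28/5)/6 = 0.9333.

On y'=λy, z=hλ:
  k1=λy_n ⇒ h·k1=z·y_n;  k2=λ(1+5/7z)y_n ⇒ h·k2=z(1+5/7z)y_n
  y_{n+1}/y_n = 1 + 3/4z + 1/4z(1+5/7z) = 1 + z + 5/28z²
  Hence R(z) = 1 + z + 5/28z².

Find x<0 with |R(x)|<1.
x=-0.96: |R|=0.2046
R=1: x+5/28x²=0 ⇒ x=−28/5=-5.6000; min R=1−1/(4·5/28)=-0.4000>−1
Confirm numerically:
  x=-5.281: |R|=0.69917 <1
  x=-4.672: |R|=0.22578 <1
  x=-4.566: |R|=0.15692 <1
  x=-3.829: |R|=0.21092 <1
  x=-5.753: |R|=1.15718 >1
  x=-5.648: |R|=1.04841 >1
  x=-5.638: |R|=1.03826 >1
So |R|<1 on (-5.6000, 0).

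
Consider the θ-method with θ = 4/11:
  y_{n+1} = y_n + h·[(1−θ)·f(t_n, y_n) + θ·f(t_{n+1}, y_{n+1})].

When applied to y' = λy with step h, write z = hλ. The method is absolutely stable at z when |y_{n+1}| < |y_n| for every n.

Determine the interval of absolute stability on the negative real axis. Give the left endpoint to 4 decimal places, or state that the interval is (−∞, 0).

(-7.3333, 0).

On y'=λy, z=hλ:
  y_{n+1} = y_n + z·[7/11·y_n + 4/11·y_{n+1}] ⇒ (1 − 4/11z)y_{n+1} = (1 + 7/11z)y_n
  ⇒ R(z) = (1 + 7/11z)/(1 − 4/11z).

Boundary: |R(x)|=1, x<0.
x=-0.77: |R|=0.3984
R=−1: 1+7/11x = −1+4/11x ⇒ -3/11x=2 ⇒ x=2/(-3/11)=-7.3333
Confirm numerically:
  x=-7.171: |R|=0.98773 <1
  x=-4.393: |R|=0.69127 <1
  x=-4.083: |R|=0.64324 <1
  x=-3.195: |R|=0.47792 <1
  x=-7.806: |R|=1.03358 >1
  x=-7.620: |R|=1.02073 >1
  x=-7.508: |R|=1.01277 >1
Interval (-7.3333, 0).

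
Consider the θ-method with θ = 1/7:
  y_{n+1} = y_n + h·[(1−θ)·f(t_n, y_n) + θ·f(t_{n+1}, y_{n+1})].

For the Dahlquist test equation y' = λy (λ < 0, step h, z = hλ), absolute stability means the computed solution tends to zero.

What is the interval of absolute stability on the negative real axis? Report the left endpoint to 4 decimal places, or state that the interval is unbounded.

(-2.8000, 0).

Test eqn y'=λy, z=hλ:
  y_{n+1} = y_n + z·[6/7·y_n + 1/7·y_{n+1}] ⇒ (1 − 1/7z)y_{n+1} = (1 + 6/7z)y_n
  R(z) = (1 + 6/7z)/(1 − 1/7z).

Boundary: |R(x)|=1, x<0.
x=-0.57: |R|=0.4729
R=−1: 1+6/7x = −1+1/7x ⇒ -5/7x=2 ⇒ x=2/(-5/7)=-2.8000
Confirm numerically:
  x=-2.681: |R|=0.93854 <1
  x=-2.320: |R|=0.74249 <1
  x=-2.226: |R|=0.68892 <1
  x=-1.434: |R|=0.19018 <1
  x=-3.272: |R|=1.22975 >1
  x=-3.162: |R|=1.17811 >1
So |R|<1 on (-2.8000, 0).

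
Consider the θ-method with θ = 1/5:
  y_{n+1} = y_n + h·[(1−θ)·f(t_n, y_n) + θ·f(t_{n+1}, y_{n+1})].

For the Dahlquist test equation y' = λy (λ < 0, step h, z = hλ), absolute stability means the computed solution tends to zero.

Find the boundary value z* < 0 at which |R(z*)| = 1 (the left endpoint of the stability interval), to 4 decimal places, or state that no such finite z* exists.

z* = -3.3333.

On y'=λy, z=hλ:
  y_{n+1} = y_n + z·[4/5·y_n + 1/5·y_{n+1}] ⇒ (1 − 1/5z)y_{n+1} = (1 + 4/5z)y_n
  ⇒ R(z) = (1 + 4/5z)/(1 − 1/5z).

Find x<0 with |R(x)|<1.
x=-0.67: |R|=0.4092
R=−1: 1+4/5x = −1+1/5x ⇒ -3/5x=2 ⇒ x=2/(-3/5)=-3.3333
Confirm numerically:
  x=-2.789: |R|=0.79035 <1
  x=-2.371: |R|=0.60833 <1
  x=-1.452: |R|=0.12523 <1
  x=-3.841: |R|=1.17227 >1
  x=-3.713: |R|=1.13072 >1
  x=-3.659: |R|=1.11283 >1
So |R|<1 on (-3.3333, 0).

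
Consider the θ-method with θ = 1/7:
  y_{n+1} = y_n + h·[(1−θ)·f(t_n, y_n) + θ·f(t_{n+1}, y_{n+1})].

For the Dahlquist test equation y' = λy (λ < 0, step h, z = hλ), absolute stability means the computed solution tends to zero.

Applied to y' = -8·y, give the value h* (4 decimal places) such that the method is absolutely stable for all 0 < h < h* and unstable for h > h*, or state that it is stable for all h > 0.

With y'=λy (z=hλ):
  y_{n+1} = y_n + z·[6/7·y_n + 1/7·y_{n+1}] ⇒ (1 − 1/7z)y_{n+1} = (1 + 6/7z)y_n
  so R(z) = (1 + 6/7z)/(1 − 1/7z).

Boundary: |R(x)|=1, x<0.
x=-1.73: |R|=0.3872
R=−1: 1+6/7x = −1+1/7x ⇒ -5/7x=2 ⇒ x=2/(-5/7)=-2.8000
Confirm numerically:
  x=-1.910: |R|=0.50056 <1
  x=-1.798: |R|=0.43055 <1
  x=-1.352: |R|=0.13314 <1
  x=-3.197: |R|=1.19467 >1
  x=-3.024: |R|=1.11173 >1
  x=-2.952: |R|=1.07637 >1
So |R|<1 on (-2.8000, 0).

(-2.8000,0); λ=-8 ⇒ h* = (14/5)/8 = 0.3500.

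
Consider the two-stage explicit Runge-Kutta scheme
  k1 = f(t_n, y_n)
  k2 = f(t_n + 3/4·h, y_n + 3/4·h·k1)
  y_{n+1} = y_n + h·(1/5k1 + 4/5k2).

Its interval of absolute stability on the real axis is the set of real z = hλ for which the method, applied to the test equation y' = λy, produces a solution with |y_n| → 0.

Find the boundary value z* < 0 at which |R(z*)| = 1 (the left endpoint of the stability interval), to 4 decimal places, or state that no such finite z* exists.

Test eqn y'=λy, z=hλ:
  k1=λy_n ⇒ h·k1=z·y_n;  k2=λ(1+3/4z)y_n ⇒ h·k2=z(1+3/4z)y_n
  y_{n+1}/y_n = 1 + 1/5z + 4/5z(1+3/4z) = 1 + z + 3/5z²
  R(z) = 1 + z + 3/5z².

Solve |R(x)|<1 on ℝ⁻.
x=-0.61: |R|=0.6133
R=1: x+3/5x²=0 ⇒ x=−5/3=-1.6667; min R=1−1/(4·3/5)=0.5833>−1
Confirm numerically:
  x=-0.967: |R|=0.59405 <1
  x=-0.873: |R|=0.58428 <1
  x=-0.766: |R|=0.58605 <1
  x=-2.081: |R|=1.51734 >1
  x=-1.751: |R|=1.08860 >1
Stable set (-1.6667, 0).

z* = -1.6667.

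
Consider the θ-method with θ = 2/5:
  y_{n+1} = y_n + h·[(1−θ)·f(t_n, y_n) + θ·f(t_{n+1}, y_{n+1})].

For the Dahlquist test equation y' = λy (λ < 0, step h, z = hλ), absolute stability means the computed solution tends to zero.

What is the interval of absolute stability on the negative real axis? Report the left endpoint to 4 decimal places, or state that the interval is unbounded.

Test eqn y'=λy, z=hλ:
  y_{n+1} = y_n + z·[3/5·y_n + 2/5·y_{n+1}] ⇒ (1 − 2/5z)y_{n+1} = (1 + 3/5z)y_n
  so R(z) = (1 + 3/5z)/(1 − 2/5z).

Boundary: |R(x)|=1, x<0.
x=-0.67: |R|=0.4716
R=−1: 1+3/5x = −1+2/5x ⇒ -1/5x=2 ⇒ x=2/(-1/5)=-10.0000
Confirm numerically:
  x=-7.573: |R|=0.87953 <1
  x=-7.071: |R|=0.84699 <1
  x=-4.324: |R|=0.58411 <1
  x=-4.037: |R|=0.54390 <1
  x=-10.523: |R|=1.02008 >1
  x=-10.439: |R|=1.01696 >1
  x=-10.108: |R|=1.00428 >1
Stable set (-10.0000, 0).

z∈(-10.0000,0).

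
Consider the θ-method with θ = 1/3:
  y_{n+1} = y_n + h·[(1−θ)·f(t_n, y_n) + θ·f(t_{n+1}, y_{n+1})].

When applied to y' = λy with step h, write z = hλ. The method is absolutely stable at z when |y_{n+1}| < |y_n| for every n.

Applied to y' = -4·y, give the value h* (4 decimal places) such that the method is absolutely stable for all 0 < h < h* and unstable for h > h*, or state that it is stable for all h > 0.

With y'=λy (z=hλ):
  y_{n+1} = y_n + z·[2/3·y_n + 1/3·y_{n+1}] ⇒ (1 − 1/3z)y_{n+1} = (1 + 2/3z)y_n
  ⇒ R(z) = (1 + 2/3z)/(1 − 1/3z).

Need |R(x)|<1, x<0.
x=-0.9: |R|=0.3077
R=−1: 1+2/3x = −1+1/3x ⇒ -1/3x=2 ⇒ x=2/(-1/3)=-6.0000
Confirm numerically:
  x=-5.190: |R|=0.90110 <1
  x=-3.455: |R|=0.60573 <1
  x=-3.293: |R|=0.56984 <1
  x=-2.605: |R|=0.39429 <1
  x=-6.572: |R|=1.05976 >1
  x=-6.101: |R|=1.01110 >1
  x=-6.080: |R|=1.00881 >1
So |R|<1 on (-6.0000, 0).

(-6.0000,0); λ=-4 ⇒ h* = (6)/4 = 1.5000.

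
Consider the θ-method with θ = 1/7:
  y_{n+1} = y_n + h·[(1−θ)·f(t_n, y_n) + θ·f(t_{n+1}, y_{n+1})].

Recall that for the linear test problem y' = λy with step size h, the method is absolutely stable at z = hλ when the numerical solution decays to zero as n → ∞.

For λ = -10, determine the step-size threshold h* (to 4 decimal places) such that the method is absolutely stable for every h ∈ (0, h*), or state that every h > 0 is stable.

Test eqn y'=λy, z=hλ:
  y_{n+1} = y_n + z·[6/7·y_n + 1/7·y_{n+1}] ⇒ (1 − 1/7z)y_{n+1} = (1 + 6/7z)y_n
  so R(z) = (1 + 6/7z)/(1 − 1/7z).

Boundary: |R(x)|=1, x<0.
x=-1.39: |R|=0.1597
R=−1: 1+6/7x = −1+1/7x ⇒ -5/7x=2 ⇒ x=2/(-5/7)=-2.8000
Confirm numerically:
  x=-2.562: |R|=0.87555 <1
  x=-2.448: |R|=0.81372 <1
  x=-1.528: |R|=0.25422 <1
  x=-1.278: |R|=0.08070 <1
  x=-3.127: |R|=1.16145 >1
  x=-2.855: |R|=1.02790 >1
Stable set (-2.8000, 0).

(-2.8000,0); λ=-10 ⇒ h* = (14/5)/10 = 0.2800.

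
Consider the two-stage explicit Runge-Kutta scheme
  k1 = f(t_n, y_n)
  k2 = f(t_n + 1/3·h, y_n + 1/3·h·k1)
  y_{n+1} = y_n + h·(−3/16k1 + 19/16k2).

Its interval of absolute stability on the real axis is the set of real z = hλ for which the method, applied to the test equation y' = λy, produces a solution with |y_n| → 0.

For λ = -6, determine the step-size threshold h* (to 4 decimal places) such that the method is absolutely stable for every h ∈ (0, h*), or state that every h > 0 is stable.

(-2.5263,0); λ=-6 ⇒ h* = (48/19)/6 = 0.4211.

With y'=λy (z=hλ):
  k1=λy_n ⇒ h·k1=z·y_n;  k2=λ(1+1/3z)y_n ⇒ h·k2=z(1+1/3z)y_n
  y_{n+1}/y_n = 1 − 3/16z + 19/16z(1+1/3z) = 1 + z + 19/48z²
  so R(z) = 1 + z + 19/48z².

Find x<0 with |R(x)|<1.
x=-0.9: |R|=0.4206
R=1: x+19/48x²=0 ⇒ x=−48/19=-2.5263; min R=1−1/(4·19/48)=0.3684>−1
Confirm numerically:
  x=-2.468: |R|=0.94303 <1
  x=-1.569: |R|=0.40545 <1
  x=-1.285: |R|=0.36861 <1
  x=-2.802: |R|=1.30577 >1
  x=-2.617: |R|=1.09394 >1
Interval (-2.5263, 0).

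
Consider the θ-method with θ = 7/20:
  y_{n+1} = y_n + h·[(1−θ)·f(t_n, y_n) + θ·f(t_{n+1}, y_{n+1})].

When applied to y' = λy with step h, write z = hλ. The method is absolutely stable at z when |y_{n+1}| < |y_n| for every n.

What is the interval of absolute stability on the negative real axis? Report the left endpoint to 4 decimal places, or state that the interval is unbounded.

(-6.6667, 0).

On y'=λy, z=hλ:
  y_{n+1} = y_n + z·[13/20·y_n + 7/20·y_{n+1}] ⇒ (1 − 7/20z)y_{n+1} = (1 + 13/20z)y_n
  R(z) = (1 + 13/20z)/(1 − 7/20z).

Find x<0 with |R(x)|<1.
x=-1.6: |R|=0.0256
R=−1: 1+13/20x = −1+7/20x ⇒ -3/10x=2 ⇒ x=2/(-3/10)=-6.6667
Confirm numerically:
  x=-5.981: |R|=0.93350 <1
  x=-3.502: |R|=0.57344 <1
  x=-2.805: |R|=0.41542 <1
  x=-7.109: |R|=1.03804 >1
  x=-6.714: |R|=1.00424 >1
  x=-6.688: |R|=1.00192 >1
Stable set (-6.6667, 0).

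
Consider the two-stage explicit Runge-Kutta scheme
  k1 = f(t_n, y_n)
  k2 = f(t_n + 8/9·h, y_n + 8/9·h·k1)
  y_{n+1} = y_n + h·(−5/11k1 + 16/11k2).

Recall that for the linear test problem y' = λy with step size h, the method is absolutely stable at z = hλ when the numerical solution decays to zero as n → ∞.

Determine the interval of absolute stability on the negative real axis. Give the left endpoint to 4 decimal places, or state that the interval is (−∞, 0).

With y'=λy (z=hλ):
  k1=λy_n ⇒ h·k1=z·y_n;  k2=λ(1+8/9z)y_n ⇒ h·k2=z(1+8/9z)y_n
  y_{n+1}/y_n = 1 − 5/11z + 16/11z(1+8/9z) = 1 + z + 128/99z²
  R(z) = 1 + z + 128/99z².

Find x<0 with |R(x)|<1.
x=-0.83: |R|=1.0607
R=1: x+128/99x²=0 ⇒ x=−99/128=-0.7734; min R=1−1/(4·128/99)=0.8066>−1
Confirm numerically:
  x=-0.503: |R|=0.82412 <1
  x=-0.355: |R|=0.80794 <1
  x=-0.344: |R|=0.80900 <1
  x=-1.316: |R|=1.92317 >1
  x=-1.162: |R|=1.58377 >1
  x=-1.023: |R|=1.33009 >1
Interval (-0.7734, 0).

z∈(-0.7734,0).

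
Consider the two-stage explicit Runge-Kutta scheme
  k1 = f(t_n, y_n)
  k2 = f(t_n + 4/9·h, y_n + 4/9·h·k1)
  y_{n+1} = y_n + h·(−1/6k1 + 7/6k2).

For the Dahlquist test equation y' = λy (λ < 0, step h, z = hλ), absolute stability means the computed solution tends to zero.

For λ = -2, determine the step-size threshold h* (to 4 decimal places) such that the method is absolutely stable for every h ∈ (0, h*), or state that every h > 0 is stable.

(-1.9286,0); λ=-2 ⇒ h* = (27/14)/2 = 0.9643.

Test eqn y'=λy, z=hλ:
  k1=λy_n ⇒ h·k1=z·y_n;  k2=λ(1+4/9z)y_n ⇒ h·k2=z(1+4/9z)y_n
  y_{n+1}/y_n = 1 − 1/6z + 7/6z(1+4/9z) = 1 + z + 14/27z²
  R(z) = 1 + z + 14/27z².

Solve |R(x)|<1 on ℝ⁻.
x=-1.01: |R|=0.5189
R=1: x+14/27x²=0 ⇒ x=−27/14=-1.9286; min R=1−1/(4·14/27)=0.5179>−1
Confirm numerically:
  x=-1.747: |R|=0.83552 <1
  x=-1.668: |R|=0.77463 <1
  x=-1.103: |R|=0.52783 <1
  x=-2.340: |R|=1.49920 >1
  x=-2.008: |R|=1.08270 >1
  x=-1.983: |R|=1.05596 >1
So |R|<1 on (-1.9286, 0).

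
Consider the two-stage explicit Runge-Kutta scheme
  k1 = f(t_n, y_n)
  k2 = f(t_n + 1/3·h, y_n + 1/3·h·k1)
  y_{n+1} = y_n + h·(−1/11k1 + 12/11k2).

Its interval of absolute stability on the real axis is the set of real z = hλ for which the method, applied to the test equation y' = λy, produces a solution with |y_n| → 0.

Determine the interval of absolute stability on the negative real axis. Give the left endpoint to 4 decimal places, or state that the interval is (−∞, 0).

z∈(-2.7500,0).

Test eqn y'=λy, z=hλ:
  k1=λy_n ⇒ h·k1=z·y_n;  k2=λ(1+1/3z)y_n ⇒ h·k2=z(1+1/3z)y_n
  y_{n+1}/y_n = 1 − 1/11z + 12/11z(1+1/3z) = 1 + z + 4/11z²
  so R(z) = 1 + z + 4/11z².

Find x<0 with |R(x)|<1.
x=-1.24: |R|=0.3191
R=1: x+4/11x²=0 ⇒ x=−11/4=-2.7500; min R=1−1/(4·4/11)=0.3125>−1
Confirm numerically:
  x=-2.284: |R|=0.61297 <1
  x=-1.732: |R|=0.35885 <1
  x=-1.708: |R|=0.35282 <1
  x=-3.154: |R|=1.46335 >1
  x=-3.142: |R|=1.44788 >1
Interval (-2.7500, 0).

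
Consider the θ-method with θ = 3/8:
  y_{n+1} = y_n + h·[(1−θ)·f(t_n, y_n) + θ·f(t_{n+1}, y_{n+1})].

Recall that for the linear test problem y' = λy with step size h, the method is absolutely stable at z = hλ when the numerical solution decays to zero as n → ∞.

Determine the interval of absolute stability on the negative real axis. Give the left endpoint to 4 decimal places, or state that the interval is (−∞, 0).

(-8.0000, 0).

On y'=λy, z=hλ:
  y_{n+1} = y_n + z·[5/8·y_n + 3/8·y_{n+1}] ⇒ (1 − 3/8z)y_{n+1} = (1 + 5/8z)y_n
  Hence R(z) = (1 + 5/8z)/(1 − 3/8z).

Solve |R(x)|<1 on ℝ⁻.
x=-0.73: |R|=0.4269
R=−1: 1+5/8x = −1+3/8x ⇒ -1/4x=2 ⇒ x=2/(-1/4)=-8.0000
Confirm numerically:
  x=-7.184: |R|=0.94478 <1
  x=-5.050: |R|=0.74514 <1
  x=-4.147: |R|=0.62301 <1
  x=-3.617: |R|=0.53498 <1
  x=-8.497: |R|=1.02968 >1
  x=-8.121: |R|=1.00748 >1
So |R|<1 on (-8.0000, 0).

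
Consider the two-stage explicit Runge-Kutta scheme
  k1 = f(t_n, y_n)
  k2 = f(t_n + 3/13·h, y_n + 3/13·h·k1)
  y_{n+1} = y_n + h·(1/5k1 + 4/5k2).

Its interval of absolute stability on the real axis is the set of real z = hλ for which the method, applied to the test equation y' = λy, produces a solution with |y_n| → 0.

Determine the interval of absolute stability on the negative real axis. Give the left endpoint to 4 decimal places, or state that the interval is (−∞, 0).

Set f=λy, z=hλ:
  k1=λy_n ⇒ h·k1=z·y_n;  k2=λ(1+3/13z)y_n ⇒ h·k2=z(1+3/13z)y_n
  y_{n+1}/y_n = 1 + 1/5z + 4/5z(1+3/13z) = 1 + z + 12/65z²
  so R(z) = 1 + z + 12/65z².

Find x<0 with |R(x)|<1.
x=-0.59: |R|=0.4743
R=1: x+12/65x²=0 ⇒ x=−65/12=-5.4167; min R=1−1/(4·12/65)=-0.3542>−1
Confirm numerically:
  x=-5.253: |R|=0.84128 <1
  x=-4.328: |R|=0.13014 <1
  x=-2.875: |R|=0.34904 <1
  x=-2.237: |R|=0.31315 <1
  x=-5.894: |R|=1.51940 >1
  x=-5.703: |R|=1.30147 >1
  x=-5.555: |R|=1.14187 >1
Interval (-5.4167, 0).

(-5.4167, 0).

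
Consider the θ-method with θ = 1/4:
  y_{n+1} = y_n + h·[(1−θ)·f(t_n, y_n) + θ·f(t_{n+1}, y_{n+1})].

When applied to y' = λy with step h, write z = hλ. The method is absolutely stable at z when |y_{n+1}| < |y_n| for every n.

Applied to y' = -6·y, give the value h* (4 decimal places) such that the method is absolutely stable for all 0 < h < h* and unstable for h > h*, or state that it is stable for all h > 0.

On y'=λy, z=hλ:
  y_{n+1} = y_n + z·[3/4·y_n + 1/4·y_{n+1}] ⇒ (1 − 1/4z)y_{n+1} = (1 + 3/4z)y_n
  R(z) = (1 + 3/4z)/(1 − 1/4z).

Solve |R(x)|<1 on ℝ⁻.
x=-0.93: |R|=0.2454
R=−1: 1+3/4x = −1+1/4x ⇒ -1/2x=2 ⇒ x=2/(-1/2)=-4.0000
Confirm numerically:
  x=-3.860: |R|=0.96438 <1
  x=-2.854: |R|=0.66560 <1
  x=-2.838: |R|=0.66013 <1
  x=-1.857: |R|=0.26823 <1
  x=-4.037: |R|=1.00921 >1
  x=-4.026: |R|=1.00648 >1
So |R|<1 on (-4.0000, 0).

(-4.0000,0); λ=-6 ⇒ h* = (4)/6 = 0.6667.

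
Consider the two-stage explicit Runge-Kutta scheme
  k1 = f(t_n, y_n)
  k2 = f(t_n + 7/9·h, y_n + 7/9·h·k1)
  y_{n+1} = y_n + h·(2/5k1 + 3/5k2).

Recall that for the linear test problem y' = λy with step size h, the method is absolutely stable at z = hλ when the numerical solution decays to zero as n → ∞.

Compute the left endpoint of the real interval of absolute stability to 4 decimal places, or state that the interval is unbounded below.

On y'=λy, z=hλ:
  k1=λy_n ⇒ h·k1=z·y_n;  k2=λ(1+7/9z)y_n ⇒ h·k2=z(1+7/9z)y_n
  y_{n+1}/y_n = 1 + 2/5z + 3/5z(1+7/9z) = 1 + z + 7/15z²
  R(z) = 1 + z + 7/15z².

Boundary: |R(x)|=1, x<0.
x=-1.22: |R|=0.4746
R=1: x+7/15x²=0 ⇒ x=−15/7=-2.1429; min R=1−1/(4·7/15)=0.4643>−1
Confirm numerically:
  x=-2.055: |R|=0.91575 <1
  x=-1.841: |R|=0.74066 <1
  x=-1.807: |R|=0.71678 <1
  x=-0.995: |R|=0.46701 <1
  x=-2.364: |R|=1.24396 >1
  x=-2.178: |R|=1.03572 >1
Interval (-2.1429, 0).

z* = -2.1429.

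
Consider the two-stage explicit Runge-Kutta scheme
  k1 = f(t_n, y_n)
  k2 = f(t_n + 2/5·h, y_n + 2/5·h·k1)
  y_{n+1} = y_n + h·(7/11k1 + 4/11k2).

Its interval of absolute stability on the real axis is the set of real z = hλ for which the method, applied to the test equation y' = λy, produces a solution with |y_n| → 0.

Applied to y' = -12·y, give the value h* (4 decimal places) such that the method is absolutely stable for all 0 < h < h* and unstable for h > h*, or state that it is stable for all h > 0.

With y'=λy (z=hλ):
  k1=λy_n ⇒ h·k1=z·y_n;  k2=λ(1+2/5z)y_n ⇒ h·k2=z(1+2/5z)y_n
  y_{n+1}/y_n = 1 + 7/11z + 4/11z(1+2/5z) = 1 + z + 8/55z²
  R(z) = 1 + z + 8/55z².

Find x<0 with |R(x)|<1.
x=-0.89: |R|=0.2252
R=1: x+8/55x²=0 ⇒ x=−55/8=-6.8750; min R=1−1/(4·8/55)=-0.7188>−1
Confirm numerically:
  x=-5.957: |R|=0.20458 <1
  x=-5.747: |R|=0.05707 <1
  x=-3.935: |R|=0.68275 <1
  x=-7.137: |R|=1.27198 >1
  x=-7.107: |R|=1.23983 >1
So |R|<1 on (-6.8750, 0).

(-6.8750,0); λ=-12 ⇒ h* = (55/8)/12 = 0.5729.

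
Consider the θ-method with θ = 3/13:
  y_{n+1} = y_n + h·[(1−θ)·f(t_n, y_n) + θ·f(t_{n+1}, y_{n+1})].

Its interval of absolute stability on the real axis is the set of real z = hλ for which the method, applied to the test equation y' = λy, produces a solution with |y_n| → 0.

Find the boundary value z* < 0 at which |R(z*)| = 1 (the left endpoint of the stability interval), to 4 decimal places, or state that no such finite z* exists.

On y'=λy, z=hλ:
  y_{n+1} = y_n + z·[10/13·y_n + 3/13·y_{n+1}] ⇒ (1 − 3/13z)y_{n+1} = (1 + 10/13z)y_n
  Hence R(z) = (1 + 10/13z)/(1 − 3/13z).

Boundary: |R(x)|=1, x<0.
x=-1.42: |R|=0.0695
R=−1: 1+10/13x = −1+3/13x ⇒ -7/13x=2 ⇒ x=2/(-7/13)=-3.7143
Confirm numerically:
  x=-3.196: |R|=0.83938 <1
  x=-3.055: |R|=0.79179 <1
  x=-2.558: |R|=0.60849 <1
  x=-1.802: |R|=0.27274 <1
  x=-4.050: |R|=1.09344 >1
  x=-3.857: |R|=1.04066 >1
Stable set (-3.7143, 0).

left endpoint -3.7143.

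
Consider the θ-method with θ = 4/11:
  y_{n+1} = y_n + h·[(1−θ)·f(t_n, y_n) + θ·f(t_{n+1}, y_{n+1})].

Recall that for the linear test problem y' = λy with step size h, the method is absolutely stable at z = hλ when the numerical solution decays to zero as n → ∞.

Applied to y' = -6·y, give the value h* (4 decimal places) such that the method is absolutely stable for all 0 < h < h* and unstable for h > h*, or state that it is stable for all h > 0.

(-7.3333,0); λ=-6 ⇒ h* = (22/3)/6 = 1.2222.

With y'=λy (z=hλ):
  y_{n+1} = y_n + z·[7/11·y_n + 4/11·y_{n+1}] ⇒ (1 − 4/11z)y_{n+1} = (1 + 7/11z)y_n
  ⇒ R(z) = (1 + 7/11z)/(1 − 4/11z).

Need |R(x)|<1, x<0.
x=-1.66: |R|=0.0351
R=−1: 1+7/11x = −1+4/11x ⇒ -3/11x=2 ⇒ x=2/(-3/11)=-7.3333
Confirm numerically:
  x=-6.773: |R|=0.95587 <1
  x=-6.100: |R|=0.89548 <1
  x=-4.229: |R|=0.66639 <1
  x=-3.656: |R|=0.56947 <1
  x=-7.863: |R|=1.03743 >1
  x=-7.545: |R|=1.01542 >1
Interval (-7.3333, 0).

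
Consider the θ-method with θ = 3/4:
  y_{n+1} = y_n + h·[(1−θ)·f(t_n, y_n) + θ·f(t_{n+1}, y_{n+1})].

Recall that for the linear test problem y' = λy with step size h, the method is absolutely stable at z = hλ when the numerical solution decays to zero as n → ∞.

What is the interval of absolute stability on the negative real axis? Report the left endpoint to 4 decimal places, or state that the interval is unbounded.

With y'=λy (z=hλ):
  y_{n+1} = y_n + z·[1/4·y_n + 3/4·y_{n+1}] ⇒ (1 − 3/4z)y_{n+1} = (1 + 1/4z)y_n
  Hence R(z) = (1 + 1/4z)/(1 − 3/4z).

Find x<0 with |R(x)|<1.
x=-0.31: |R|=0.7485
x=-2: |R|=0.2000
x=-10: |R|=0.1765
x=-100: |R|=0.3158
θ=3/4≥1/2 ⇒ |1+1/4x|<|1−3/4x| ∀x<0 ⇒ interval (−∞,0).

interval (−∞, 0).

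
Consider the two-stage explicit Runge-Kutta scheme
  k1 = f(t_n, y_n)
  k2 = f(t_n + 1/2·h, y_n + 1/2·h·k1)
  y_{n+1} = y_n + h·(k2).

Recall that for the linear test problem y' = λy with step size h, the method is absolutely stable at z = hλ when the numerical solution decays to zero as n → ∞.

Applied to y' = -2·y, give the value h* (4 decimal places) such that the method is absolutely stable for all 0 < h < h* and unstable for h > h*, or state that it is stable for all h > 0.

(-2.0000,0); λ=-2 ⇒ h* = (2)/2 = 1.0000.

With y'=λy (z=hλ):
  k1=λy_n ⇒ h·k1=z·y_n;  k2=λ(1+1/2z)y_n ⇒ h·k2=z(1+1/2z)y_n
  y_{n+1}/y_n = 1 + z(1+1/2z) = 1 + z + 1/2z²
  Hence R(z) = 1 + z + 1/2z².

Boundary: |R(x)|=1, x<0.
x=-1.66: |R|=0.7178
R=1: x+1/2x²=0 ⇒ x=−2=-2.0000; min R=1−1/(4·1/2)=0.5000>−1
Confirm numerically:
  x=-1.877: |R|=0.88456 <1
  x=-1.315: |R|=0.54961 <1
  x=-1.129: |R|=0.50832 <1
  x=-1.000: |R|=0.50000 <1
  x=-2.389: |R|=1.46466 >1
  x=-2.102: |R|=1.10720 >1
Stable set (-2.0000, 0).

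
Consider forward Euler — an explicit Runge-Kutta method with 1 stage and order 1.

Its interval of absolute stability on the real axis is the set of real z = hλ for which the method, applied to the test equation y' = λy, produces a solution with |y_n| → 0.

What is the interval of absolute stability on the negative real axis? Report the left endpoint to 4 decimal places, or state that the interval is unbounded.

With y'=λy (z=hλ):
  order 1, 1-stage ⇒ R(z)=1+z
  (e.g. R(-0.81)=0.19000, |R|=0.19000)

Solve |R(x)|<1 on ℝ⁻.
x=-0.81: |R|=0.1900
|R(-2.39)|=1.3900 |R(-1.58)|=0.5800 |R(-1.15)|=0.1500
Bisect:
  x_lo=-2.5815 |R|=1.5815  x_hi=-0.3326 |R|=0.6674
  mid=-1.45704 |R|=0.45704 →hi
  mid=-2.01927 |R|=1.01927 →lo
  mid=-1.73816 |R|=0.73816 →hi
  mid=-1.87871 |R|=0.87871 →hi
  mid=-1.94899 |R|=0.94899 →hi
  mid=-1.98413 |R|=0.98413 →hi
  mid=-2.00170 |R|=1.00170 →lo
  mid=-1.99292 |R|=0.99292 →hi
  mid=-1.99731 |R|=0.99731 →hi
  mid=-1.99951 |R|=0.99951 →hi
  ...
  [-2.00006,-1.99992] ⇒ x*=-2.0000
Stable set (-2.0000, 0).

z∈(-2.0000,0).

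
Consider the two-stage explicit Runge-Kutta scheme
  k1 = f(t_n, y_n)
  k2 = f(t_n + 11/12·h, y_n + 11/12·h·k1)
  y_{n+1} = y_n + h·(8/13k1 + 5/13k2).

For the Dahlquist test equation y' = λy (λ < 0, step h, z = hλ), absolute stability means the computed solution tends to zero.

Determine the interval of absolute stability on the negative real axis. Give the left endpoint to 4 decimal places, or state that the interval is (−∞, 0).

(-2.8364, 0).

On y'=λy, z=hλ:
  k1=λy_n ⇒ h·k1=z·y_n;  k2=λ(1+11/12z)y_n ⇒ h·k2=z(1+11/12z)y_n
  y_{n+1}/y_n = 1 + 8/13z + 5/13z(1+11/12z) = 1 + z + 55/156z²
  ⇒ R(z) = 1 + z + 55/156z².

Solve |R(x)|<1 on ℝ⁻.
x=-1.46: |R|=0.2915
R=1: x+55/156x²=0 ⇒ x=−156/55=-2.8364; min R=1−1/(4·55/156)=0.2909>−1
Confirm numerically:
  x=-2.801: |R|=0.96508 <1
  x=-2.204: |R|=0.50862 <1
  x=-2.093: |R|=0.45146 <1
  x=-1.749: |R|=0.32949 <1
  x=-3.372: |R|=1.63679 >1
  x=-2.918: |R|=1.08399 >1
  x=-2.876: |R|=1.04019 >1
So |R|<1 on (-2.8364, 0).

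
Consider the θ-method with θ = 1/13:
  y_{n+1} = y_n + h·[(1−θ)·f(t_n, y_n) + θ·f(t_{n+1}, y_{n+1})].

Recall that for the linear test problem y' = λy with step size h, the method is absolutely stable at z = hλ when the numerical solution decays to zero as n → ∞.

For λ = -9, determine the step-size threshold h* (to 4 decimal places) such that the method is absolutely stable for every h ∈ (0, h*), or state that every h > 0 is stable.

Test eqn y'=λy, z=hλ:
  y_{n+1} = y_n + z·[12/13·y_n + 1/13·y_{n+1}] ⇒ (1 − 1/13z)y_{n+1} = (1 + 12/13z)y_n
  Hence R(z) = (1 + 12/13z)/(1 − 1/13z).

Find x<0 with |R(x)|<1.
x=-1.17: |R|=0.0734
R=−1: 1+12/13x = −1+1/13x ⇒ -11/13x=2 ⇒ x=2/(-11/13)=-2.3636
Confirm numerically:
  x=-2.328: |R|=0.97443 <1
  x=-2.199: |R|=0.88085 <1
  x=-2.085: |R|=0.79682 <1
  x=-2.912: |R|=1.37908 >1
  x=-2.564: |R|=1.14161 >1
So |R|<1 on (-2.3636, 0).

(-2.3636,0); λ=-9 ⇒ h* = (26/11)/9 = 0.2626.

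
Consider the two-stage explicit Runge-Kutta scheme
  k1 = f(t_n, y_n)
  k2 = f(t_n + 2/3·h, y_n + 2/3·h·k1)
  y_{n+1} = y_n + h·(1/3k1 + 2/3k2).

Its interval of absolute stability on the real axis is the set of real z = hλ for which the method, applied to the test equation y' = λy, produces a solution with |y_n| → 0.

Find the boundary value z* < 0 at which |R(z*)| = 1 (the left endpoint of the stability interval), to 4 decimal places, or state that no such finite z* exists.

z* = -2.2500.

Set f=λy, z=hλ:
  k1=λy_n ⇒ h·k1=z·y_n;  k2=λ(1+2/3z)y_n ⇒ h·k2=z(1+2/3z)y_n
  y_{n+1}/y_n = 1 + 1/3z + 2/3z(1+2/3z) = 1 + z + 4/9z²
  R(z) = 1 + z + 4/9z².

Boundary: |R(x)|=1, x<0.
x=-1.25: |R|=0.4444
R=1: x+4/9x²=0 ⇒ x=−9/4=-2.2500; min R=1−1/(4·4/9)=0.4375>−1
Confirm numerically:
  x=-1.596: |R|=0.53610 <1
  x=-1.522: |R|=0.50755 <1
  x=-1.226: |R|=0.44203 <1
  x=-1.059: |R|=0.43944 <1
  x=-2.571: |R|=1.36680 >1
  x=-2.446: |R|=1.21307 >1
  x=-2.362: |R|=1.11758 >1
Interval (-2.2500, 0).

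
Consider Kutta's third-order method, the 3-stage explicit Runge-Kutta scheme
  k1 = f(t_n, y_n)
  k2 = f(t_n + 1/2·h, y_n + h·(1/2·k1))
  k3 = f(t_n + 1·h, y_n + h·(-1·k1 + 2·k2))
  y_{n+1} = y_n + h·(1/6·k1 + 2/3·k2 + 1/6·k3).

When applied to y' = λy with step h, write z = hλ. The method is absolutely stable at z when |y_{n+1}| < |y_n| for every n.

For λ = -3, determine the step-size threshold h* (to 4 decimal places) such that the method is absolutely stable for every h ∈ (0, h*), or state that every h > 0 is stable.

(-2.5127,0); λ=-3 ⇒ h* = 0.8376.

On y'=λy, z=hλ:
  order 3, 3-stage ⇒ R(z)=1+z+z^2/2+z^3/6
  (e.g. R(-0.94)=0.36337, |R|=0.36337)

Boundary: |R(x)|=1, x<0.
x=-0.94: |R|=0.3634
|R(-2.52)|=1.0120 |R(-1.85)|=0.1940 |R(-1)|=0.3333
Bisect:
  x_lo=-3.2633 |R|=2.7306  x_hi=-0.1243 |R|=0.8831
  mid=-1.69379 |R|=0.06922 →hi
  mid=-2.47854 |R|=0.94464 →hi
  mid=-2.87092 |R|=1.69361 →lo
  mid=-2.67473 |R|=1.28690 →lo
  mid=-2.57664 |R|=1.10819 →lo
  mid=-2.52759 |R|=1.02458 →lo
  mid=-2.50307 |R|=0.98416 →hi
  mid=-2.51533 |R|=1.00425 →lo
  mid=-2.50920 |R|=0.99418 →hi
  ...
  [-2.51284,-2.51265] ⇒ x*=-2.5127
So |R|<1 on (-2.5127, 0).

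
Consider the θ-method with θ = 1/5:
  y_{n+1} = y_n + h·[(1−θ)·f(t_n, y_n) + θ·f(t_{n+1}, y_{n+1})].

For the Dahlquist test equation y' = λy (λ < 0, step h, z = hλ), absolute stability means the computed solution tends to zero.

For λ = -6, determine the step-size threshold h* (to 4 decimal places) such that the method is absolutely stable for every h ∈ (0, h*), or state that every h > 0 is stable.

Set f=λy, z=hλ:
  y_{n+1} = y_n + z·[4/5·y_n + 1/5·y_{n+1}] ⇒ (1 − 1/5z)y_{n+1} = (1 + 4/5z)y_n
  R(z) = (1 + 4/5z)/(1 − 1/5z).

Need |R(x)|<1, x<0.
x=-1.38: |R|=0.0815
R=−1: 1+4/5x = −1+1/5x ⇒ -3/5x=2 ⇒ x=2/(-3/5)=-3.3333
Confirm numerically:
  x=-2.817: |R|=0.80184 <1
  x=-2.796: |R|=0.79323 <1
  x=-2.265: |R|=0.55884 <1
  x=-3.804: |R|=1.16038 >1
  x=-3.551: |R|=1.07637 >1
  x=-3.407: |R|=1.02629 >1
Interval (-3.3333, 0).

(-3.3333,0); λ=-6 ⇒ h* = (10/3)/6 = 0.5556.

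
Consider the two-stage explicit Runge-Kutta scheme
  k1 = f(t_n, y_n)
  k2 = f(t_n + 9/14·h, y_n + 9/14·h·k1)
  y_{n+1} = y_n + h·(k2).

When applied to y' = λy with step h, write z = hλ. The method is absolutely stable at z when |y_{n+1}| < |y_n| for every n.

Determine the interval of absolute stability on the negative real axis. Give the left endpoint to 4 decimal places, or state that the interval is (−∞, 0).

With y'=λy (z=hλ):
  k1=λy_n ⇒ h·k1=z·y_n;  k2=λ(1+9/14z)y_n ⇒ h·k2=z(1+9/14z)y_n
  y_{n+1}/y_n = 1 + z(1+9/14z) = 1 + z + 9/14z²
  Hence R(z) = 1 + z + 9/14z².

Boundary: |R(x)|=1, x<0.
x=-0.83: |R|=0.6129
R=1: x+9/14x²=0 ⇒ x=−14/9=-1.5556; min R=1−1/(4·9/14)=0.6111>−1
Confirm numerically:
  x=-1.472: |R|=0.92093 <1
  x=-1.174: |R|=0.71203 <1
  x=-1.156: |R|=0.70307 <1
  x=-0.766: |R|=0.61120 <1
  x=-2.141: |R|=1.80578 >1
  x=-1.934: |R|=1.47051 >1
  x=-1.905: |R|=1.42794 >1
So |R|<1 on (-1.5556, 0).

z∈(-1.5556,0).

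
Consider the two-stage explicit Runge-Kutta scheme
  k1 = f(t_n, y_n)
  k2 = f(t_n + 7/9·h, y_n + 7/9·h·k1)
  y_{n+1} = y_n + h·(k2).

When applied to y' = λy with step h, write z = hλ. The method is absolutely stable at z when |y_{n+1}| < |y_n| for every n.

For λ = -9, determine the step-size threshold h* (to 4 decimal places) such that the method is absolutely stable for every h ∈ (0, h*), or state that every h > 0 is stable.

(-1.2857,0); λ=-9 ⇒ h* = (9/7)/9 = 0.1429.

On y'=λy, z=hλ:
  k1=λy_n ⇒ h·k1=z·y_n;  k2=λ(1+7/9z)y_n ⇒ h·k2=z(1+7/9z)y_n
  y_{n+1}/y_n = 1 + z(1+7/9z) = 1 + z + 7/9z²
  Hence R(z) = 1 + z + 7/9z².

Find x<0 with |R(x)|<1.
x=-0.42: |R|=0.7172
R=1: x+7/9x²=0 ⇒ x=−9/7=-1.2857; min R=1−1/(4·7/9)=0.6786>−1
Confirm numerically:
  x=-1.070: |R|=0.82048 <1
  x=-0.919: |R|=0.73788 <1
  x=-0.787: |R|=0.69473 <1
  x=-0.576: |R|=0.68205 <1
  x=-1.724: |R|=1.58769 >1
  x=-1.682: |R|=1.51843 >1
Interval (-1.2857, 0).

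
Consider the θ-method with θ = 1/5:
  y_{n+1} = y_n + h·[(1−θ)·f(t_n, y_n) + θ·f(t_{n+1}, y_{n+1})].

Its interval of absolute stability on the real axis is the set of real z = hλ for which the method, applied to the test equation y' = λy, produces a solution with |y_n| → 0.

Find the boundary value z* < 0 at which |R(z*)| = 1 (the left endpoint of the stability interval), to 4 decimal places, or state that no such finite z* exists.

left endpoint -3.3333.

Set f=λy, z=hλ:
  y_{n+1} = y_n + z·[4/5·y_n + 1/5·y_{n+1}] ⇒ (1 − 1/5z)y_{n+1} = (1 + 4/5z)y_n
  Hence R(z) = (1 + 4/5z)/(1 − 1/5z).

Solve |R(x)|<1 on ℝ⁻.
x=-1.09: |R|=0.1051
R=−1: 1+4/5x = −1+1/5x ⇒ -3/5x=2 ⇒ x=2/(-3/5)=-3.3333
Confirm numerically:
  x=-3.297: |R|=0.98686 <1
  x=-2.798: |R|=0.79405 <1
  x=-1.808: |R|=0.32785 <1
  x=-3.900: |R|=1.19101 >1
  x=-3.693: |R|=1.12412 >1
Interval (-3.3333, 0).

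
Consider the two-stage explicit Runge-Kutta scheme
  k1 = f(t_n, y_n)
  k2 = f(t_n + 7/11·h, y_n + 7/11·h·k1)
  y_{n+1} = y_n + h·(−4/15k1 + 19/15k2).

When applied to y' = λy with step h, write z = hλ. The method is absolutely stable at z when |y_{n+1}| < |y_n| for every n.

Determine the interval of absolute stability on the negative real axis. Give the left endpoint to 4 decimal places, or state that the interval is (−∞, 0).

(-1.2406, 0).

Set f=λy, z=hλ:
  k1=λy_n ⇒ h·k1=z·y_n;  k2=λ(1+7/11z)y_n ⇒ h·k2=z(1+7/11z)y_n
  y_{n+1}/y_n = 1 − 4/15z + 19/15z(1+7/11z) = 1 + z + 133/165z²
  Hence R(z) = 1 + z + 133/165z².

Find x<0 with |R(x)|<1.
x=-0.3: |R|=0.7725
R=1: x+133/165x²=0 ⇒ x=−165/133=-1.2406; min R=1−1/(4·133/165)=0.6898>−1
Confirm numerically:
  x=-0.975: |R|=0.79126 <1
  x=-0.781: |R|=0.71067 <1
  x=-0.733: |R|=0.70009 <1
  x=-1.834: |R|=1.87723 >1
  x=-1.657: |R|=1.55616 >1
  x=-1.620: |R|=1.49543 >1
So |R|<1 on (-1.2406, 0).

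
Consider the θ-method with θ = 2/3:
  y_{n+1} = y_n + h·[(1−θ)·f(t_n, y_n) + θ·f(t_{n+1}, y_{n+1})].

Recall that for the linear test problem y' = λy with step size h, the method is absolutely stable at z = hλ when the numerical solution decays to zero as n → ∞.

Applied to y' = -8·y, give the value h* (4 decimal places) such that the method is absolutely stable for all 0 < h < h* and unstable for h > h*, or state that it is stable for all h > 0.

With y'=λy (z=hλ):
  y_{n+1} = y_n + z·[1/3·y_n + 2/3·y_{n+1}] ⇒ (1 − 2/3z)y_{n+1} = (1 + 1/3z)y_n
  so R(z) = (1 + 1/3z)/(1 − 2/3z).

Find x<0 with |R(x)|<1.
x=-0.89: |R|=0.4414
x=-2: |R|=0.1429
x=-10: |R|=0.3043
x=-100: |R|=0.4778
θ=2/3≥1/2 ⇒ |1+1/3x|<|1−2/3x| ∀x<0 ⇒ interval (−∞,0).

interval (−∞, 0). Any h>0 works for λ=-8.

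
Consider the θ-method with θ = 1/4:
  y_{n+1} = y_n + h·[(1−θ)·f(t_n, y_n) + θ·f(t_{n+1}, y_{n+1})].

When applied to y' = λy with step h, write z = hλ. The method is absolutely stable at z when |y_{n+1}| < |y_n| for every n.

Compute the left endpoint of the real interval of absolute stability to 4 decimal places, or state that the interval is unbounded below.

Set f=λy, z=hλ:
  y_{n+1} = y_n + z·[3/4·y_n + 1/4·y_{n+1}] ⇒ (1 − 1/4z)y_{n+1} = (1 + 3/4z)y_n
  ⇒ R(z) = (1 + 3/4z)/(1 − 1/4z).

Need |R(x)|<1, x<0.
x=-0.51: |R|=0.5477
R=−1: 1+3/4x = −1+1/4x ⇒ -1/2x=2 ⇒ x=2/(-1/2)=-4.0000
Confirm numerically:
  x=-2.759: |R|=0.63279 <1
  x=-2.464: |R|=0.52475 <1
  x=-2.053: |R|=0.35668 <1
  x=-4.472: |R|=1.11143 >1
  x=-4.461: |R|=1.10897 >1
Interval (-4.0000, 0).

z* = -4.0000.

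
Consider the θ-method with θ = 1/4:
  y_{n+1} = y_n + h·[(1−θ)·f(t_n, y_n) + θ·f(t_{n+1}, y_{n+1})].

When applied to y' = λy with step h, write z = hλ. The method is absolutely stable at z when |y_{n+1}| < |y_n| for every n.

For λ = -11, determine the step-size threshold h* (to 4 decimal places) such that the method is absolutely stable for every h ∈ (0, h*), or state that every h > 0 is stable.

On y'=λy, z=hλ:
  y_{n+1} = y_n + z·[3/4·y_n + 1/4·y_{n+1}] ⇒ (1 − 1/4z)y_{n+1} = (1 + 3/4z)y_n
  R(z) = (1 + 3/4z)/(1 − 1/4z).

Solve |R(x)|<1 on ℝ⁻.
x=-0.96: |R|=0.2258
R=−1: 1+3/4x = −1+1/4x ⇒ -1/2x=2 ⇒ x=2/(-1/2)=-4.0000
Confirm numerically:
  x=-3.934: |R|=0.98336 <1
  x=-2.240: |R|=0.43590 <1
  x=-1.880: |R|=0.27891 <1
  x=-4.329: |R|=1.07900 >1
  x=-4.297: |R|=1.07159 >1
  x=-4.072: |R|=1.01784 >1
So |R|<1 on (-4.0000, 0).

(-4.0000,0); λ=-11 ⇒ h* = (4)/11 = 0.3636.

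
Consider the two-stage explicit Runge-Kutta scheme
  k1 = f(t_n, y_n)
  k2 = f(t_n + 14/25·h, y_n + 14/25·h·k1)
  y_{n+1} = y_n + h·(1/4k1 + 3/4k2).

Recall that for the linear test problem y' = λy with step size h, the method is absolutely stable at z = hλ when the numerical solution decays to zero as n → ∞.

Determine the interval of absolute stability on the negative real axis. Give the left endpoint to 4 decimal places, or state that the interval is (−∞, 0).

(-2.3810, 0).

On y'=λy, z=hλ:
  k1=λy_n ⇒ h·k1=z·y_n;  k2=λ(1+14/25z)y_n ⇒ h·k2=z(1+14/25z)y_n
  y_{n+1}/y_n = 1 + 1/4z + 3/4z(1+14/25z) = 1 + z + 21/50z²
  Hence R(z) = 1 + z + 21/50z².

Find x<0 with |R(x)|<1.
x=-0.53: |R|=0.5880
R=1: x+21/50x²=0 ⇒ x=−50/21=-2.3810; min R=1−1/(4·21/50)=0.4048>−1
Confirm numerically:
  x=-2.221: |R|=0.85079 <1
  x=-2.008: |R|=0.68547 <1
  x=-1.510: |R|=0.44764 <1
  x=-2.676: |R|=1.33161 >1
  x=-2.544: |R|=1.17421 >1
  x=-2.498: |R|=1.12280 >1
Interval (-2.3810, 0).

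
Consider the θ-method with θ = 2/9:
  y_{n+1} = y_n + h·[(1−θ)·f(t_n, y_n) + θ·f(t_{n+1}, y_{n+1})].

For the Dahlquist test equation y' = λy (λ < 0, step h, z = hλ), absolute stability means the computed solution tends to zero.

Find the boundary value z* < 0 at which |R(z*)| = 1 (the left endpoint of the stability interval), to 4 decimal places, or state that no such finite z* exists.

z* = -3.6000.

On y'=λy, z=hλ:
  y_{n+1} = y_n + z·[7/9·y_n + 2/9·y_{n+1}] ⇒ (1 − 2/9z)y_{n+1} = (1 + 7/9z)y_n
  Hence R(z) = (1 + 7/9z)/(1 − 2/9z).

Solve |R(x)|<1 on ℝ⁻.
x=-0.53: |R|=0.5258
R=−1: 1+7/9x = −1+2/9x ⇒ -5/9x=2 ⇒ x=2/(-5/9)=-3.6000
Confirm numerically:
  x=-2.155: |R|=0.45718 <1
  x=-2.050: |R|=0.40840 <1
  x=-1.491: |R|=0.11993 <1
  x=-3.927: |R|=1.09701 >1
  x=-3.856: |R|=1.07659 >1
  x=-3.757: |R|=1.04754 >1
Interval (-3.6000, 0).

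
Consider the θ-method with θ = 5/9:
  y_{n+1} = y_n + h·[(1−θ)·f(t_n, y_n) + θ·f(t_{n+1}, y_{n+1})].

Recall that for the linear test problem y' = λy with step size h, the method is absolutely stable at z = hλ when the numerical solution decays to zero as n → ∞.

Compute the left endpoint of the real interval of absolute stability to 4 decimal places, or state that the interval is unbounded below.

(−∞, 0) — no finite endpoint.

With y'=λy (z=hλ):
  y_{n+1} = y_n + z·[4/9·y_n + 5/9·y_{n+1}] ⇒ (1 − 5/9z)y_{n+1} = (1 + 4/9z)y_n
  Hence R(z) = (1 + 4/9z)/(1 − 5/9z).

Solve |R(x)|<1 on ℝ⁻.
x=-0.86: |R|=0.4180
x=-2: |R|=0.0526
x=-10: |R|=0.5254
x=-100: |R|=0.7682
θ=5/9≥1/2 ⇒ |1+4/9x|<|1−5/9x| ∀x<0 ⇒ stable on all of ℝ⁻.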